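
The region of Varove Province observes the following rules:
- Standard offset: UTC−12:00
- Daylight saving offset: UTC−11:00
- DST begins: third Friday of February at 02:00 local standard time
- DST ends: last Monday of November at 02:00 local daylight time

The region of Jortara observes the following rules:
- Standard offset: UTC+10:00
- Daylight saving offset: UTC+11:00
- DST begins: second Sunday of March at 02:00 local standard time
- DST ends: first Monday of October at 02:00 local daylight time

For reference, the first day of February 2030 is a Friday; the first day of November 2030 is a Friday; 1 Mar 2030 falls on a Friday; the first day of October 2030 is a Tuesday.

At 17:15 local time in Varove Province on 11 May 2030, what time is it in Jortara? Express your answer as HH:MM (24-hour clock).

15:15

1 February 2030 is a Friday, so the first Friday is February 1 and the third is February 15.
1 November 2030 is a Friday, so Mondays fall on 4, 11, 18, 25; the last is November 25.
Daylight saving runs 15 February – 25 November; 11 May 2030 is inside that window, so Varove Province is at UTC−11:00.
17:15 Varove Province + 11h = 04:15 UTC (rolling into the next day, 12 May 2030).
1 March 2030 is a Friday, so the first Sunday is March 3 and the second is March 10.
1 October 2030 is a Tuesday, so the first Monday is October 7.
At the standard offset (UTC+10:00), 04:15 UTC + 10h = 14:15 Jortara standard time.
Daylight saving runs 10 March – 7 October; the standard-time date in Jortara, 12 May 2030, is inside that window, so Jortara is at UTC+11:00.
04:15 UTC + 11h = 15:15 Jortara.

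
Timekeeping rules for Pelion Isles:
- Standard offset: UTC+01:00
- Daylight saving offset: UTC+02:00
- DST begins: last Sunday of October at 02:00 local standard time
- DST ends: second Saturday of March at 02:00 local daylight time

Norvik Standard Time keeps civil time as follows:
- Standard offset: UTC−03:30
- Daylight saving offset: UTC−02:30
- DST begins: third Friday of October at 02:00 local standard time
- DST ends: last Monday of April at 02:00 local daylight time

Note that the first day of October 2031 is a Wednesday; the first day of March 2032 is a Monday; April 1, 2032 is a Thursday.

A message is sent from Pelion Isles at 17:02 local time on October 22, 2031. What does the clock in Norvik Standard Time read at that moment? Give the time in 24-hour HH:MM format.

13:32

1 October 2031 is a Wednesday, so Sundays fall on 5, 12, 19, 26; the last is October 26.
1 March 2032 is a Monday, so the first Saturday is March 6 and the second is March 13.
October 22, 2031 is outside the daylight-saving period (26 October 2031 – 13 March 2032), so Pelion Isles is on standard time, UTC+01:00.
17:02 Pelion Isles − 1h = 16:02 UTC.
1 October 2031 is a Wednesday, so the first Friday is October 3 and the third is October 17.
1 April 2032 is a Thursday, so Mondays fall on 5, 12, 19, 26; the last is April 26.
At the standard offset (UTC−03:30), 16:02 UTC − 3h30m = 12:32 Norvik Standard Time standard time.
The standard-time date in Norvik Standard Time, October 22, 2031, lies within the daylight-saving period (17 October 2031 – 26 April 2032), so Norvik Standard Time is on daylight time, UTC−02:30.
16:02 UTC − 2h30m = 13:32 Norvik Standard Time.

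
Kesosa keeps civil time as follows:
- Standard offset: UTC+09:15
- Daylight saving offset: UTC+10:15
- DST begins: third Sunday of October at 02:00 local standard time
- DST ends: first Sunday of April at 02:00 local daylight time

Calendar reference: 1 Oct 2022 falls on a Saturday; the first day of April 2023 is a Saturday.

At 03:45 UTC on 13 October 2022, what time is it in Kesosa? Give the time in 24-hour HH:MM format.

13:00

1 October 2022 is a Saturday, so the first Sunday is October 2 and the third is October 16.
1 April 2023 is a Saturday, so the first Sunday is April 2.
At the standard offset (UTC+09:15), 03:45 UTC + 9h15m = 13:00 Kesosa standard time.
The standard-time date in Kesosa, 13 October 2022, does not fall between 16 October 2022 and 2 April 2023, so daylight saving is not in effect and Kesosa is at UTC+09:15.
03:45 UTC + 9h15m = 13:00 local.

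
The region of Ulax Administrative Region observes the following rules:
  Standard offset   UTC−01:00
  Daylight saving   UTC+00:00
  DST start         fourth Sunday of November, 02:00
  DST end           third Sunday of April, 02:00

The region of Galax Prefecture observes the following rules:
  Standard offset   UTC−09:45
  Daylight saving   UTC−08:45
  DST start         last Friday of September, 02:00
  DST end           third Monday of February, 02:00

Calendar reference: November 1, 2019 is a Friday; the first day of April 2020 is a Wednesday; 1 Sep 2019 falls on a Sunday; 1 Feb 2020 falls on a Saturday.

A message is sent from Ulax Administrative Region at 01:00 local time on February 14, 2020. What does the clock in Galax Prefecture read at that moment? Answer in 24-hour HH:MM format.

16:15

1 November 2019 is a Friday, so the first Sunday is November 3 and the fourth is November 24.
1 April 2020 is a Wednesday, so the first Sunday is April 5 and the third is April 19.
February 14, 2020 lies within the daylight-saving period (24 November 2019 – 19 April 2020), so Ulax Administrative Region is on daylight time, UTC+00:00.
01:00 Ulax Administrative Region − 0h = 01:00 UTC.
1 September 2019 is a Sunday, so Fridays fall on 6, 13, 20, 27; the last is September 27.
1 February 2020 is a Saturday, so the first Monday is February 3 and the third is February 17.
At the standard offset (UTC−09:45), 01:00 UTC − 9h45m = 15:15 Galax Prefecture standard time (rolling into the previous day, 13 February 2020).
The standard-time date in Galax Prefecture, February 13, 2020, lies within the daylight-saving period (27 September 2019 – 17 February 2020), so Galax Prefecture is on daylight time, UTC−08:45.
01:00 UTC − 8h45m = 16:15 Galax Prefecture (rolling into the previous day, 13 February 2020).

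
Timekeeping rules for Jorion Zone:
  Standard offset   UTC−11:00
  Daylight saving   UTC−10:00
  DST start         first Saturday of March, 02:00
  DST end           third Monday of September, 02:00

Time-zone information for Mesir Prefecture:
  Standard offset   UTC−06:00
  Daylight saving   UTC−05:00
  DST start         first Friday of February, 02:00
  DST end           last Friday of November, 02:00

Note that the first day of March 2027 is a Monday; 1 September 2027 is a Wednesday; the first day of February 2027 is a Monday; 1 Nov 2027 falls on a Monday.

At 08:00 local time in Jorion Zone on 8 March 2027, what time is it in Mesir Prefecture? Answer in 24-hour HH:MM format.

1 March 2027 is a Monday, so the first Saturday is March 6.
1 September 2027 is a Wednesday, so the first Monday is September 6 and the third is September 20.
8 March 2027 falls between 6 March and 20 September, so daylight saving is in effect and Jorion Zone is at UTC−10:00.
08:00 Jorion Zone + 10h = 18:00 UTC.
1 February 2027 is a Monday, so the first Friday is February 5.
1 November 2027 is a Monday, so Fridays fall on 5, 12, 19, 26; the last is November 26.
At the standard offset (UTC−06:00), 18:00 UTC − 6h = 12:00 Mesir Prefecture standard time.
Daylight saving runs 5 February – 26 November; the standard-time date in Mesir Prefecture, 8 March 2027, is inside that window, so Mesir Prefecture is at UTC−05:00.
18:00 UTC − 5h = 13:00 Mesir Prefecture.

13:00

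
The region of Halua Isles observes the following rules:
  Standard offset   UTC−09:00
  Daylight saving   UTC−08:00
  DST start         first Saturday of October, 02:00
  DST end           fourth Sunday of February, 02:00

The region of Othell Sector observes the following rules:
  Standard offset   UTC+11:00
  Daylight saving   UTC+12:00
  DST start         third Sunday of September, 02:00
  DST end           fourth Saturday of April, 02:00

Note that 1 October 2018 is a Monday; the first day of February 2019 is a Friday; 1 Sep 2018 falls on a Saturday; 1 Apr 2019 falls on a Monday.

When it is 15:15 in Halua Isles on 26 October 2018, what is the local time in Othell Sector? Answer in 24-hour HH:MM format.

11:15

1 October 2018 is a Monday, so the first Saturday is October 6.
1 February 2019 is a Friday, so the first Sunday is February 3 and the fourth is February 24.
26 October 2018 falls between 6 October 2018 and 24 February 2019, so daylight saving is in effect and Halua Isles is at UTC−08:00.
15:15 Halua Isles + 8h = 23:15 UTC.
1 September 2018 is a Saturday, so the first Sunday is September 2 and the third is September 16.
1 April 2019 is a Monday, so the first Saturday is April 6 and the fourth is April 27.
At the standard offset (UTC+11:00), 23:15 UTC + 11h = 10:15 Othell Sector standard time (rolling into the next day, 27 October 2018).
The standard-time date in Othell Sector, 27 October 2018, lies within the daylight-saving period (16 September 2018 – 27 April 2019), so Othell Sector is on daylight time, UTC+12:00.
23:15 UTC + 12h = 11:15 Othell Sector (rolling into the next day, 27 October 2018).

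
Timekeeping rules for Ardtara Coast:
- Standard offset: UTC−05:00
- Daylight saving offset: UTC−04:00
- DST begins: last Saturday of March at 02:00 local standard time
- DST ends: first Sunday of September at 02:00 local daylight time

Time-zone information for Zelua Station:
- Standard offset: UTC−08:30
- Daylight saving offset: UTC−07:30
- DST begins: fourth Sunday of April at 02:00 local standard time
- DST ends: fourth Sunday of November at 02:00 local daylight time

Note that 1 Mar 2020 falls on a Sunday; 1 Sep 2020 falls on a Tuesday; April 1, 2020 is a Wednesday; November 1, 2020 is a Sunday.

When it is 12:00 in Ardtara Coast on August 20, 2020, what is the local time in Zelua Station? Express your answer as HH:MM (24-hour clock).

08:30

1 March 2020 is a Sunday, so Saturdays fall on 7, 14, 21, 28; the last is March 28.
1 September 2020 is a Tuesday, so the first Sunday is September 6.
Daylight saving runs 28 March – 6 September; August 20, 2020 is inside that window, so Ardtara Coast is at UTC−04:00.
12:00 Ardtara Coast + 4h = 16:00 UTC.
1 April 2020 is a Wednesday, so the first Sunday is April 5 and the fourth is April 26.
1 November 2020 is a Sunday, so the first Sunday is November 1 and the fourth is November 22.
At the standard offset (UTC−08:30), 16:00 UTC − 8h30m = 07:30 Zelua Station standard time.
The standard-time date in Zelua Station, August 20, 2020, falls between 26 April and 22 November, so daylight saving is in effect and Zelua Station is at UTC−07:30.
16:00 UTC − 7h30m = 08:30 Zelua Station.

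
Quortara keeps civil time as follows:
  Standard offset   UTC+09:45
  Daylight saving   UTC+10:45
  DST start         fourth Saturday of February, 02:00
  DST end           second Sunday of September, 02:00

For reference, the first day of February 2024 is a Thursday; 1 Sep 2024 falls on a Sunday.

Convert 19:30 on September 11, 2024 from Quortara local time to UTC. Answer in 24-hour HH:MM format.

1 February 2024 is a Thursday, so the first Saturday is February 3 and the fourth is February 24.
1 September 2024 is a Sunday, so the first Sunday is September 1 and the second is September 8.
September 11, 2024 does not fall between 24 February and 8 September, so daylight saving is not in effect and Quortara is at UTC+09:45.
19:30 local − 9h45m = 09:45 UTC.

09:45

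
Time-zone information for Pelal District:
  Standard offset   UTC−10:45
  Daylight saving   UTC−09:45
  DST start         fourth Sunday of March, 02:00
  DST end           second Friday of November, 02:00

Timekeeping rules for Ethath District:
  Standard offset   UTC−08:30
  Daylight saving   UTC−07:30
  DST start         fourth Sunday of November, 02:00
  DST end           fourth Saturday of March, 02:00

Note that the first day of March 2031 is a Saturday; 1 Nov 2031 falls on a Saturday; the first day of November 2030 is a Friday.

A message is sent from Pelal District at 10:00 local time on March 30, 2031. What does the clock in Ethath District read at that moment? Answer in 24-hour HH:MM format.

1 March 2031 is a Saturday, so the first Sunday is March 2 and the fourth is March 23.
1 November 2031 is a Saturday, so the first Friday is November 7 and the second is November 14.
March 30, 2031 lies within the daylight-saving period (23 March – 14 November), so Pelal District is on daylight time, UTC−09:45.
10:00 Pelal District + 9h45m = 19:45 UTC.
1 November 2030 is a Friday, so the first Sunday is November 3 and the fourth is November 24.
1 March 2031 is a Saturday, so the first Saturday is March 1 and the fourth is March 22.
At the standard offset (UTC−08:30), 19:45 UTC − 8h30m = 11:15 Ethath District standard time.
The standard-time date in Ethath District, March 30, 2031, is outside the daylight-saving period (24 November 2030 – 22 March 2031), so Ethath District is on standard time, UTC−08:30.
19:45 UTC − 8h30m = 11:15 Ethath District.

11:15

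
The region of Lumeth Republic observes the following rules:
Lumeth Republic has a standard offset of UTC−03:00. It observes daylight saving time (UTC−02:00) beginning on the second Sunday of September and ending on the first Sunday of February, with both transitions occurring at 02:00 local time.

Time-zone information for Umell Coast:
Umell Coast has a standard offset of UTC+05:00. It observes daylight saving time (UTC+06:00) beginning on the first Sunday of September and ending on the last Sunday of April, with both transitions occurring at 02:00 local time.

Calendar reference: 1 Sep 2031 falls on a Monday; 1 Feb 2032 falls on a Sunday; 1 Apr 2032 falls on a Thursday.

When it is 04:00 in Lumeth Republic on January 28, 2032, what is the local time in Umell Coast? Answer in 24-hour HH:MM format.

12:00

1 September 2031 is a Monday, so the first Sunday is September 7 and the second is September 14.
1 February 2032 is a Sunday, so the first Sunday is February 1.
January 28, 2032 falls between 14 September 2031 and 1 February 2032, so daylight saving is in effect and Lumeth Republic is at UTC−02:00.
04:00 Lumeth Republic + 2h = 06:00 UTC.
1 September 2031 is a Monday, so the first Sunday is September 7.
1 April 2032 is a Thursday, so Sundays fall on 4, 11, 18, 25; the last is April 25.
At the standard offset (UTC+05:00), 06:00 UTC + 5h = 11:00 Umell Coast standard time.
Daylight saving runs 7 September 2031 – 25 April 2032; the standard-time date in Umell Coast, January 28, 2032, is inside that window, so Umell Coast is at UTC+06:00.
06:00 UTC + 6h = 12:00 Umell Coast.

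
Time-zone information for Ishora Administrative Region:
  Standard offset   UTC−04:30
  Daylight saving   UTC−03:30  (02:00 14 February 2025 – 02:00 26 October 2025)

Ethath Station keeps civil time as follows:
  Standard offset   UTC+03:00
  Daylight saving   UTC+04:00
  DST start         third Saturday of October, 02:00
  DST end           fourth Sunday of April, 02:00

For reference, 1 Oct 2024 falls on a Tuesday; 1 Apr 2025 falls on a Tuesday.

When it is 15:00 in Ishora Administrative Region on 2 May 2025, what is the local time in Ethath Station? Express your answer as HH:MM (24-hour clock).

Daylight saving runs 14 February – 26 October; 2 May 2025 is inside that window, so Ishora Administrative Region is at UTC−03:30.
15:00 Ishora Administrative Region + 3h30m = 18:30 UTC.
1 October 2024 is a Tuesday, so the first Saturday is October 5 and the third is October 19.
1 April 2025 is a Tuesday, so the first Sunday is April 6 and the fourth is April 27.
At the standard offset (UTC+03:00), 18:30 UTC + 3h = 21:30 Ethath Station standard time.
The standard-time date in Ethath Station, 2 May 2025, does not fall between 19 October 2024 and 27 April 2025, so daylight saving is not in effect and Ethath Station is at UTC+03:00.
18:30 UTC + 3h = 21:30 Ethath Station.

21:30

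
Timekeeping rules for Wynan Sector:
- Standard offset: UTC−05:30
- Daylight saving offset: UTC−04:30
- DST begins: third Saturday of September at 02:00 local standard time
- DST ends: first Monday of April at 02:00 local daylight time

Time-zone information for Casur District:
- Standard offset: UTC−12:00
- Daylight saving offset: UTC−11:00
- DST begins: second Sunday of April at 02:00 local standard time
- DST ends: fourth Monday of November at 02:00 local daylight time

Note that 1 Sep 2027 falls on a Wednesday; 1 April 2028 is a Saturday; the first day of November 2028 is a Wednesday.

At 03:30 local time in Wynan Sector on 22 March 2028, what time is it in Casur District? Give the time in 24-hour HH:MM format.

20:00

1 September 2027 is a Wednesday, so the first Saturday is September 4 and the third is September 18.
1 April 2028 is a Saturday, so the first Monday is April 3.
22 March 2028 lies within the daylight-saving period (18 September 2027 – 3 April 2028), so Wynan Sector is on daylight time, UTC−04:30.
03:30 Wynan Sector + 4h30m = 08:00 UTC.
1 April 2028 is a Saturday, so the first Sunday is April 2 and the second is April 9.
1 November 2028 is a Wednesday, so the first Monday is November 6 and the fourth is November 27.
At the standard offset (UTC−12:00), 08:00 UTC − 12h = 20:00 Casur District standard time (rolling into the previous day, 21 March 2028).
The standard-time date in Casur District, 21 March 2028, does not fall between 9 April and 27 November, so daylight saving is not in effect and Casur District is at UTC−12:00.
08:00 UTC − 12h = 20:00 Casur District (rolling into the previous day, 21 March 2028).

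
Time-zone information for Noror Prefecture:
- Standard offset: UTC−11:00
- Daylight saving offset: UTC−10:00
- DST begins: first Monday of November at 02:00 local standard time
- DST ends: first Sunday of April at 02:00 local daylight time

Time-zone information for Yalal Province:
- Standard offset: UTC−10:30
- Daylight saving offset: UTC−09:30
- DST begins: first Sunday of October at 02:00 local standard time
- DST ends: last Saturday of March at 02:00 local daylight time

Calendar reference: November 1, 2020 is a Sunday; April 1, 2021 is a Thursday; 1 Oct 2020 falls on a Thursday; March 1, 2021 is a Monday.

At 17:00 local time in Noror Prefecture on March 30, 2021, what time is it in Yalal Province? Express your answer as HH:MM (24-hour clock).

1 November 2020 is a Sunday, so the first Monday is November 2.
1 April 2021 is a Thursday, so the first Sunday is April 4.
March 30, 2021 falls between 2 November 2020 and 4 April 2021, so daylight saving is in effect and Noror Prefecture is at UTC−10:00.
17:00 Noror Prefecture + 10h = 03:00 UTC (rolling into the next day, 31 March 2021).
1 October 2020 is a Thursday, so the first Sunday is October 4.
1 March 2021 is a Monday, so Saturdays fall on 6, 13, 20, 27; the last is March 27.
At the standard offset (UTC−10:30), 03:00 UTC − 10h30m = 16:30 Yalal Province standard time (rolling into the previous day, 30 March 2021).
The standard-time date in Yalal Province, March 30, 2021, is outside the daylight-saving period (4 October 2020 – 27 March 2021), so Yalal Province is on standard time, UTC−10:30.
03:00 UTC − 10h30m = 16:30 Yalal Province (rolling into the previous day, 30 March 2021).

16:30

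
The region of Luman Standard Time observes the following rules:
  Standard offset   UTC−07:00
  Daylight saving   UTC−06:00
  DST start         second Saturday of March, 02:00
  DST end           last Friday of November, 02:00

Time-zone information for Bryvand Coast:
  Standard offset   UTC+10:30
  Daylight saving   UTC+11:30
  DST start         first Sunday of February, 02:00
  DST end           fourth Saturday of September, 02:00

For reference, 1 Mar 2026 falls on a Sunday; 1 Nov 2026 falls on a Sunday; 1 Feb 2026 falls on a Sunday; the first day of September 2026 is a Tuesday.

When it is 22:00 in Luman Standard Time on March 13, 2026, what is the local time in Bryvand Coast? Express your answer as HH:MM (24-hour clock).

1 March 2026 is a Sunday, so the first Saturday is March 7 and the second is March 14.
1 November 2026 is a Sunday, so Fridays fall on 6, 13, 20, 27; the last is November 27.
March 13, 2026 is outside the daylight-saving period (14 March – 27 November), so Luman Standard Time is on standard time, UTC−07:00.
22:00 Luman Standard Time + 7h = 05:00 UTC (rolling into the next day, 14 March 2026).
1 February 2026 is a Sunday, so the first Sunday is February 1.
1 September 2026 is a Tuesday, so the first Saturday is September 5 and the fourth is September 26.
At the standard offset (UTC+10:30), 05:00 UTC + 10h30m = 15:30 Bryvand Coast standard time.
The standard-time date in Bryvand Coast, March 14, 2026, lies within the daylight-saving period (1 February – 26 September), so Bryvand Coast is on daylight time, UTC+11:30.
05:00 UTC + 11h30m = 16:30 Bryvand Coast.

16:30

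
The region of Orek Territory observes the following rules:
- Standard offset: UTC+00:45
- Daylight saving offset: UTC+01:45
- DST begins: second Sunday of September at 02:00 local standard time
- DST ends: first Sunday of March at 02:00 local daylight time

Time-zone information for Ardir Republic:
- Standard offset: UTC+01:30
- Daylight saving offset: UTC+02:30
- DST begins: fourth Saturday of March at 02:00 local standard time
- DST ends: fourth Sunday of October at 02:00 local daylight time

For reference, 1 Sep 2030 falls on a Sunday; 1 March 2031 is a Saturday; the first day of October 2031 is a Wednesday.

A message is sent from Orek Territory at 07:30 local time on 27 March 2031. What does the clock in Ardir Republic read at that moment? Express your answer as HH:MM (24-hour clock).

09:15

1 September 2030 is a Sunday, so the first Sunday is September 1 and the second is September 8.
1 March 2031 is a Saturday, so the first Sunday is March 2.
Daylight saving runs 8 September 2030 – 2 March 2031; 27 March 2031 is outside that window, so Orek Territory is on standard time at UTC+00:45.
07:30 Orek Territory − 0h45m = 06:45 UTC.
1 March 2031 is a Saturday, so the first Saturday is March 1 and the fourth is March 22.
1 October 2031 is a Wednesday, so the first Sunday is October 5 and the fourth is October 26.
At the standard offset (UTC+01:30), 06:45 UTC + 1h30m = 08:15 Ardir Republic standard time.
The standard-time date in Ardir Republic, 27 March 2031, falls between 22 March and 26 October, so daylight saving is in effect and Ardir Republic is at UTC+02:30.
06:45 UTC + 2h30m = 09:15 Ardir Republic.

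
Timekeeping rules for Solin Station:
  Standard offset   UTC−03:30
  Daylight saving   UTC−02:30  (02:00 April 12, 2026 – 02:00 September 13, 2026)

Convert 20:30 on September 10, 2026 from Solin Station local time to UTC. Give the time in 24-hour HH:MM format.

September 10, 2026 falls between 12 April and 13 September, so daylight saving is in effect and Solin Station is at UTC−02:30.
20:30 local + 2h30m = 23:00 UTC.

23:00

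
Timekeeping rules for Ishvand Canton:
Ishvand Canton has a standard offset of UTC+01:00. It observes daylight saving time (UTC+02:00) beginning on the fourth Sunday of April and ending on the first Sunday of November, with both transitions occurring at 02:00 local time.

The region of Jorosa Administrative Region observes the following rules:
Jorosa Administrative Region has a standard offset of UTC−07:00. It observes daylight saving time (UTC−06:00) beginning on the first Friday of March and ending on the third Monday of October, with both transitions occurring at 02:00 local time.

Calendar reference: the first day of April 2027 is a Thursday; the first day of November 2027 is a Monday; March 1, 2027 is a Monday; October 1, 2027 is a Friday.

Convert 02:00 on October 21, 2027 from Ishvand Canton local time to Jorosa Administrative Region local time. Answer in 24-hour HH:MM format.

17:00

1 April 2027 is a Thursday, so the first Sunday is April 4 and the fourth is April 25.
1 November 2027 is a Monday, so the first Sunday is November 7.
Daylight saving runs 25 April – 7 November; October 21, 2027 is inside that window, so Ishvand Canton is at UTC+02:00.
02:00 Ishvand Canton − 2h = 00:00 UTC.
1 March 2027 is a Monday, so the first Friday is March 5.
1 October 2027 is a Friday, so the first Monday is October 4 and the third is October 18.
At the standard offset (UTC−07:00), 00:00 UTC − 7h = 17:00 Jorosa Administrative Region standard time (rolling into the previous day, 20 October 2027).
The standard-time date in Jorosa Administrative Region, October 20, 2027, is outside the daylight-saving period (5 March – 18 October), so Jorosa Administrative Region is on standard time, UTC−07:00.
00:00 UTC − 7h = 17:00 Jorosa Administrative Region (rolling into the previous day, 20 October 2027).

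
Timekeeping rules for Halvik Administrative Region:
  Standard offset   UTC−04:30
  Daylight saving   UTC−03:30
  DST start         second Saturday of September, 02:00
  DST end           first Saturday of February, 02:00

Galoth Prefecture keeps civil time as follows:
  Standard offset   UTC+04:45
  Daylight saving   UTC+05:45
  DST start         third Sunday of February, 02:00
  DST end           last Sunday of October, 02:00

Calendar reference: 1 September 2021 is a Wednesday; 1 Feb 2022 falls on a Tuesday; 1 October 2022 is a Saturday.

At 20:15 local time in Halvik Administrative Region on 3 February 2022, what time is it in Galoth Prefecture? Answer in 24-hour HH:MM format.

1 September 2021 is a Wednesday, so the first Saturday is September 4 and the second is September 11.
1 February 2022 is a Tuesday, so the first Saturday is February 5.
Daylight saving runs 11 September 2021 – 5 February 2022; 3 February 2022 is inside that window, so Halvik Administrative Region is at UTC−03:30.
20:15 Halvik Administrative Region + 3h30m = 23:45 UTC.
1 February 2022 is a Tuesday, so the first Sunday is February 6 and the third is February 20.
1 October 2022 is a Saturday, so Sundays fall on 2, 9, 16, 23, 30; the last is October 30.
At the standard offset (UTC+04:45), 23:45 UTC + 4h45m = 04:30 Galoth Prefecture standard time (rolling into the next day, 4 February 2022).
The standard-time date in Galoth Prefecture, 4 February 2022, is outside the daylight-saving period (20 February – 30 October), so Galoth Prefecture is on standard time, UTC+04:45.
23:45 UTC + 4h45m = 04:30 Galoth Prefecture (rolling into the next day, 4 February 2022).

04:30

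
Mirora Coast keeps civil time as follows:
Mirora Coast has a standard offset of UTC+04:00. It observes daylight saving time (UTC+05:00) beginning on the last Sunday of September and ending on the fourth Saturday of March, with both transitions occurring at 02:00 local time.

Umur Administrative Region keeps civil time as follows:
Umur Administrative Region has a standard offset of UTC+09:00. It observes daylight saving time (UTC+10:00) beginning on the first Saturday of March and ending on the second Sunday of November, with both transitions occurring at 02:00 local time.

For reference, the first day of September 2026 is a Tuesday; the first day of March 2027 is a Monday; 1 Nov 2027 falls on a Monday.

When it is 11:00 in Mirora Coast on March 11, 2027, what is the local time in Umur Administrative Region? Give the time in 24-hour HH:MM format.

16:00

1 September 2026 is a Tuesday, so Sundays fall on 6, 13, 20, 27; the last is September 27.
1 March 2027 is a Monday, so the first Saturday is March 6 and the fourth is March 27.
Daylight saving runs 27 September 2026 – 27 March 2027; March 11, 2027 is inside that window, so Mirora Coast is at UTC+05:00.
11:00 Mirora Coast − 5h = 06:00 UTC.
1 March 2027 is a Monday, so the first Saturday is March 6.
1 November 2027 is a Monday, so the first Sunday is November 7 and the second is November 14.
At the standard offset (UTC+09:00), 06:00 UTC + 9h = 15:00 Umur Administrative Region standard time.
The standard-time date in Umur Administrative Region, March 11, 2027, falls between 6 March and 14 November, so daylight saving is in effect and Umur Administrative Region is at UTC+10:00.
06:00 UTC + 10h = 16:00 Umur Administrative Region.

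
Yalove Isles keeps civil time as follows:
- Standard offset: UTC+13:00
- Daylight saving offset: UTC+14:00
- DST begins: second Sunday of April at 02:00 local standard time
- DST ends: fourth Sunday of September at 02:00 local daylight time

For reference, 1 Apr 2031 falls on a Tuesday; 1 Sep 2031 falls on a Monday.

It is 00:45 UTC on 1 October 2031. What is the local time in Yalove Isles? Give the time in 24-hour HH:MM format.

1 April 2031 is a Tuesday, so the first Sunday is April 6 and the second is April 13.
1 September 2031 is a Monday, so the first Sunday is September 7 and the fourth is September 28.
At the standard offset (UTC+13:00), 00:45 UTC + 13h = 13:45 Yalove Isles standard time.
The standard-time date in Yalove Isles, 1 October 2031, does not fall between 13 April and 28 September, so daylight saving is not in effect and Yalove Isles is at UTC+13:00.
00:45 UTC + 13h = 13:45 local.

13:45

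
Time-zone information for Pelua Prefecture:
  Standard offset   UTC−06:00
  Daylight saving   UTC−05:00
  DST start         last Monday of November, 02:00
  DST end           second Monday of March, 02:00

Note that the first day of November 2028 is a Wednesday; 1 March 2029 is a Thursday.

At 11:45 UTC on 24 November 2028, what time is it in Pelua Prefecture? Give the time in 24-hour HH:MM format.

05:45

1 November 2028 is a Wednesday, so Mondays fall on 6, 13, 20, 27; the last is November 27.
1 March 2029 is a Thursday, so the first Monday is March 5 and the second is March 12.
At the standard offset (UTC−06:00), 11:45 UTC − 6h = 05:45 Pelua Prefecture standard time.
The standard-time date in Pelua Prefecture, 24 November 2028, is outside the daylight-saving period (27 November 2028 – 12 March 2029), so Pelua Prefecture is on standard time, UTC−06:00.
11:45 UTC − 6h = 05:45 local.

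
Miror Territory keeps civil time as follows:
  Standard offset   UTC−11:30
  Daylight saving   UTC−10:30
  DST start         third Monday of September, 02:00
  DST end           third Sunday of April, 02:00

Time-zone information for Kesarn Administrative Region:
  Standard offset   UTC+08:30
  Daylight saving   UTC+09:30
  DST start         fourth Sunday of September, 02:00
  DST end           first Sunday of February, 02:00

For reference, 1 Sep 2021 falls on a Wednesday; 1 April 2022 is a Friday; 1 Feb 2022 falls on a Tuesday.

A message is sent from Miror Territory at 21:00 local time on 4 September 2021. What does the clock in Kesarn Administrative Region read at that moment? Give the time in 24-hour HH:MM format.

1 September 2021 is a Wednesday, so the first Monday is September 6 and the third is September 20.
1 April 2022 is a Friday, so the first Sunday is April 3 and the third is April 17.
4 September 2021 is outside the daylight-saving period (20 September 2021 – 17 April 2022), so Miror Territory is on standard time, UTC−11:30.
21:00 Miror Territory + 11h30m = 08:30 UTC (rolling into the next day, 5 September 2021).
1 September 2021 is a Wednesday, so the first Sunday is September 5 and the fourth is September 26.
1 February 2022 is a Tuesday, so the first Sunday is February 6.
At the standard offset (UTC+08:30), 08:30 UTC + 8h30m = 17:00 Kesarn Administrative Region standard time.
The standard-time date in Kesarn Administrative Region, 5 September 2021, does not fall between 26 September 2021 and 6 February 2022, so daylight saving is not in effect and Kesarn Administrative Region is at UTC+08:30.
08:30 UTC + 8h30m = 17:00 Kesarn Administrative Region.

17:00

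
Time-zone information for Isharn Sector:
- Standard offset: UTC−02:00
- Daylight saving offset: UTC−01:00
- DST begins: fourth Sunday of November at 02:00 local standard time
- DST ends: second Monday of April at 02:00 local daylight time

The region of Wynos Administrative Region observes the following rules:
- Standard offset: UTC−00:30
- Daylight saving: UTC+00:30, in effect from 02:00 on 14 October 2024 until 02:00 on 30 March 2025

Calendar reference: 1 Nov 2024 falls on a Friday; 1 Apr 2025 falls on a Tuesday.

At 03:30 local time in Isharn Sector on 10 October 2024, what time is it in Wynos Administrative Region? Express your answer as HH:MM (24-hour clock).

1 November 2024 is a Friday, so the first Sunday is November 3 and the fourth is November 24.
1 April 2025 is a Tuesday, so the first Monday is April 7 and the second is April 14.
10 October 2024 does not fall between 24 November 2024 and 14 April 2025, so daylight saving is not in effect and Isharn Sector is at UTC−02:00.
03:30 Isharn Sector + 2h = 05:30 UTC.
At the standard offset (UTC−00:30), 05:30 UTC − 0h30m = 05:00 Wynos Administrative Region standard time.
The standard-time date in Wynos Administrative Region, 10 October 2024, does not fall between 14 October 2024 and 30 March 2025, so daylight saving is not in effect and Wynos Administrative Region is at UTC−00:30.
05:30 UTC − 0h30m = 05:00 Wynos Administrative Region.

05:00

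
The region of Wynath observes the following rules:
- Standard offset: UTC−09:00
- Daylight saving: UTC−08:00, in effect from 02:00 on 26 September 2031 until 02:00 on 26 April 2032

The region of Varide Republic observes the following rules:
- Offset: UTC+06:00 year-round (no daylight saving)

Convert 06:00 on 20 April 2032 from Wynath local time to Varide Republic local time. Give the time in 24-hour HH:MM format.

20 April 2032 falls between 26 September 2031 and 26 April 2032, so daylight saving is in effect and Wynath is at UTC−08:00.
06:00 Wynath + 8h = 14:00 UTC.
Varide Republic stays on UTC+06:00 all year.
14:00 UTC + 6h = 20:00 Varide Republic.

20:00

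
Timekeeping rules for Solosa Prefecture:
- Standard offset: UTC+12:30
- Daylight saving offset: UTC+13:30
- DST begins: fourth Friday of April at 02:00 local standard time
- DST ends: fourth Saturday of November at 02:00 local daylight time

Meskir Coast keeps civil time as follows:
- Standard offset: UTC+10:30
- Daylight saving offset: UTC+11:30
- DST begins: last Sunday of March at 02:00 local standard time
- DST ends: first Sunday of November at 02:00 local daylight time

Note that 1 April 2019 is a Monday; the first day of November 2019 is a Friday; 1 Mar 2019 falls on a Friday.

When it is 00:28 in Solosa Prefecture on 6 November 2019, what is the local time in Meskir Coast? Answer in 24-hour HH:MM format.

1 April 2019 is a Monday, so the first Friday is April 5 and the fourth is April 26.
1 November 2019 is a Friday, so the first Saturday is November 2 and the fourth is November 23.
6 November 2019 falls between 26 April and 23 November, so daylight saving is in effect and Solosa Prefecture is at UTC+13:30.
00:28 Solosa Prefecture − 13h30m = 10:58 UTC (rolling into the previous day, 5 November 2019).
1 March 2019 is a Friday, so Sundays fall on 3, 10, 17, 24, 31; the last is March 31.
1 November 2019 is a Friday, so the first Sunday is November 3.
At the standard offset (UTC+10:30), 10:58 UTC + 10h30m = 21:28 Meskir Coast standard time.
The standard-time date in Meskir Coast, 5 November 2019, is outside the daylight-saving period (31 March – 3 November), so Meskir Coast is on standard time, UTC+10:30.
10:58 UTC + 10h30m = 21:28 Meskir Coast.

21:28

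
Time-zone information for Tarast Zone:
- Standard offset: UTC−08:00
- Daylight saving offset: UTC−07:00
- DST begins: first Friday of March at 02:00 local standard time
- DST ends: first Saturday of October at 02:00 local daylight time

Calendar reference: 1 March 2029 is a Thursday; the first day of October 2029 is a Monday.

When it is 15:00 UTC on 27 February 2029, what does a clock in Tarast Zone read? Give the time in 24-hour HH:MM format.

07:00

1 March 2029 is a Thursday, so the first Friday is March 2.
1 October 2029 is a Monday, so the first Saturday is October 6.
At the standard offset (UTC−08:00), 15:00 UTC − 8h = 07:00 Tarast Zone standard time.
The standard-time date in Tarast Zone, 27 February 2029, is outside the daylight-saving period (2 March – 6 October), so Tarast Zone is on standard time, UTC−08:00.
15:00 UTC − 8h = 07:00 local.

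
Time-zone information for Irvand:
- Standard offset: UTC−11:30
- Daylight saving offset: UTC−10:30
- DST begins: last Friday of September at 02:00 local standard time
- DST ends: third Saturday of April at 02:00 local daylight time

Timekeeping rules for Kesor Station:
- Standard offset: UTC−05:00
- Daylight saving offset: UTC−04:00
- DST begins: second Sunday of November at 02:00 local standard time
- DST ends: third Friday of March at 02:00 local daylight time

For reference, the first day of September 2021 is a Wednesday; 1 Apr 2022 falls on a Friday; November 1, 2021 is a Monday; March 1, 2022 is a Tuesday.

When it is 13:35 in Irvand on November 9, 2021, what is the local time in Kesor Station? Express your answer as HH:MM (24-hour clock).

1 September 2021 is a Wednesday, so Fridays fall on 3, 10, 17, 24; the last is September 24.
1 April 2022 is a Friday, so the first Saturday is April 2 and the third is April 16.
November 9, 2021 falls between 24 September 2021 and 16 April 2022, so daylight saving is in effect and Irvand is at UTC−10:30.
13:35 Irvand + 10h30m = 00:05 UTC (rolling into the next day, 10 November 2021).
1 November 2021 is a Monday, so the first Sunday is November 7 and the second is November 14.
1 March 2022 is a Tuesday, so the first Friday is March 4 and the third is March 18.
At the standard offset (UTC−05:00), 00:05 UTC − 5h = 19:05 Kesor Station standard time (rolling into the previous day, 9 November 2021).
The standard-time date in Kesor Station, November 9, 2021, does not fall between 14 November 2021 and 18 March 2022, so daylight saving is not in effect and Kesor Station is at UTC−05:00.
00:05 UTC − 5h = 19:05 Kesor Station (rolling into the previous day, 9 November 2021).

19:05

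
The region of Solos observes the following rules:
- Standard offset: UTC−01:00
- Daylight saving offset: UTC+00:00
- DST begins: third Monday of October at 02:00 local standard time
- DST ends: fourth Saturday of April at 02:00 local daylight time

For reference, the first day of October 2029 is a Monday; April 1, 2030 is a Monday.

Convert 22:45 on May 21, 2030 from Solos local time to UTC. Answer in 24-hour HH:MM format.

1 October 2029 is a Monday, so the first Monday is October 1 and the third is October 15.
1 April 2030 is a Monday, so the first Saturday is April 6 and the fourth is April 27.
May 21, 2030 is outside the daylight-saving period (15 October 2029 – 27 April 2030), so Solos is on standard time, UTC−01:00.
22:45 local + 1h = 23:45 UTC.

23:45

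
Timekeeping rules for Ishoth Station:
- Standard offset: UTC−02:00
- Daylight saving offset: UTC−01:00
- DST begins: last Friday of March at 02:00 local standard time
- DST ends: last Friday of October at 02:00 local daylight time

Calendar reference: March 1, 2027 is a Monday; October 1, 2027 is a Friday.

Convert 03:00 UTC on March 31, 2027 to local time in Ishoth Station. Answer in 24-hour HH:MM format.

1 March 2027 is a Monday, so Fridays fall on 5, 12, 19, 26; the last is March 26.
1 October 2027 is a Friday, so Fridays fall on 1, 8, 15, 22, 29; the last is October 29.
At the standard offset (UTC−02:00), 03:00 UTC − 2h = 01:00 Ishoth Station standard time.
The standard-time date in Ishoth Station, March 31, 2027, lies within the daylight-saving period (26 March – 29 October), so Ishoth Station is on daylight time, UTC−01:00.
03:00 UTC − 1h = 02:00 local.

02:00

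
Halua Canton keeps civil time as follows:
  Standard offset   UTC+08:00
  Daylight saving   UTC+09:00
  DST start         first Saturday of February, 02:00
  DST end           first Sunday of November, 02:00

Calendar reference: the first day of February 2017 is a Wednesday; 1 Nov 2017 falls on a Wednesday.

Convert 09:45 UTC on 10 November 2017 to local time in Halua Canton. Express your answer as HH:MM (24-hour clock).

17:45

1 February 2017 is a Wednesday, so the first Saturday is February 4.
1 November 2017 is a Wednesday, so the first Sunday is November 5.
At the standard offset (UTC+08:00), 09:45 UTC + 8h = 17:45 Halua Canton standard time.
Daylight saving runs 4 February – 5 November; the standard-time date in Halua Canton, 10 November 2017, is outside that window, so Halua Canton is on standard time at UTC+08:00.
09:45 UTC + 8h = 17:45 local.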